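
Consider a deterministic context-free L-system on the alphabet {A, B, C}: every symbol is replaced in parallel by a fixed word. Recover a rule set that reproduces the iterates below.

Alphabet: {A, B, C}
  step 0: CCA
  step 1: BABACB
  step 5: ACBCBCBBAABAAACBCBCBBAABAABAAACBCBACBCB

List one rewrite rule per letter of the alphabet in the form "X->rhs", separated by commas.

A->CB, B->A, C->BA

  step 0 ⇒ step 1: CCA ⇒ BA·BA·CB
    A ↦ CB
    C ↦ BA
    B ↦ A  (constrained at step 1)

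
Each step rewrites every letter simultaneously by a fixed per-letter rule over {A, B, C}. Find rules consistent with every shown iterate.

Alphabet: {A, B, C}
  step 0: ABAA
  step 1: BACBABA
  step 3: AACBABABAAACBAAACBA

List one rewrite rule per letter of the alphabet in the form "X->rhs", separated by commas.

A->BA, B->C, C->AA

  step 0 ⇒ step 1: ABAA ⇒ BA·C·BA·BA
    A ↦ BA
    B ↦ C
    C ↦ AA  (constrained at step 1)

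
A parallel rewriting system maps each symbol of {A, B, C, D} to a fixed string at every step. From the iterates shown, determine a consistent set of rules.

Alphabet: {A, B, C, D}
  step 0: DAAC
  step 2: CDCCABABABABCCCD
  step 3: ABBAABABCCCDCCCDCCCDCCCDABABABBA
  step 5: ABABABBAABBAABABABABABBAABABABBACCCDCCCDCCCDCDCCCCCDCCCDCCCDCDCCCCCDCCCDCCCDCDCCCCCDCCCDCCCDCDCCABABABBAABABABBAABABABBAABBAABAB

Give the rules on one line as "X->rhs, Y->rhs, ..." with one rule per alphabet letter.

  step 2 ⇒ step 3: CDCCABABABABCCCD ⇒ AB·BA·AB·AB·CC·CD·CC·CD·CC·CD·CC·CD·AB·AB·AB·BA
    A ↦ CC
    B ↦ CD
    C ↦ AB
    D ↦ BA

A->CC, B->CD, C->AB, D->BA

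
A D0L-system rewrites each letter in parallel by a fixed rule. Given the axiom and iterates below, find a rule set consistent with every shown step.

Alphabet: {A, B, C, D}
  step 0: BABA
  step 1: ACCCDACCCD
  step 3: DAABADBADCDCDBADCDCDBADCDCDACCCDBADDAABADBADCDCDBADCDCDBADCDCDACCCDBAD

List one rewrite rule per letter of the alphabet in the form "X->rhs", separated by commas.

A->CD, B->ACC, C->DAA, D->BAD

  step 0 ⇒ step 1: BABA ⇒ ACC·CD·ACC·CD
    A ↦ CD
    B ↦ ACC
    C ↦ DAA  (constrained at step 1)
    D ↦ BAD  (constrained at step 1)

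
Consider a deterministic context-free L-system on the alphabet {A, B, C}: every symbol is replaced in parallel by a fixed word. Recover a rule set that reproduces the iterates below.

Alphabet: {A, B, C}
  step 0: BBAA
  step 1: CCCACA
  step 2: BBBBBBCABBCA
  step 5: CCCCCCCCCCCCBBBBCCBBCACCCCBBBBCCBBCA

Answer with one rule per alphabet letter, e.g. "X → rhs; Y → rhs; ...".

A->CA, B->C, C->BB

  step 1 ⇒ step 2: CCCACA ⇒ BB·BB·BB·CA·BB·CA
    A ↦ CA
    C ↦ BB
  step 0 ⇒ step 1: BBAA ⇒ C·C·CA·CA
    B ↦ C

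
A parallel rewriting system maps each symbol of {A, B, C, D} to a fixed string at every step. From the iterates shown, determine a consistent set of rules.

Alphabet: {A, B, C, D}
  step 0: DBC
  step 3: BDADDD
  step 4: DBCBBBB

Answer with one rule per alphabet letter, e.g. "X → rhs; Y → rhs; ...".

A->CB, B->D, C->AD, D->B

  step 3 ⇒ step 4: BDADDD ⇒ D·B·CB·B·B·B
    A ↦ CB
    B ↦ D
    D ↦ B
    C ↦ AD  (constrained at step 0)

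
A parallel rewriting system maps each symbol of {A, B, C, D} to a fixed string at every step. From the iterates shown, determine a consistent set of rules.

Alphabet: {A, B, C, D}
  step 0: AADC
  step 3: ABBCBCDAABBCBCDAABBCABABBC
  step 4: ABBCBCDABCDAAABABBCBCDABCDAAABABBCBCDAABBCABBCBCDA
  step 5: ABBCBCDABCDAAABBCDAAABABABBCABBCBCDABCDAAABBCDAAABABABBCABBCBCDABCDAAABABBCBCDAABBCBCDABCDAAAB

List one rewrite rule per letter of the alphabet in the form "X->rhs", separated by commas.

A->AB, B->BC, C->DA, D->A

  step 4 ⇒ step 5: ABBCBCDABCDAAABABBCBCDABCDAAABABBCBCDAABBCABBCBCDA ⇒ AB·BC·BC·DA·BC·DA·A·AB·BC·DA·A·AB·AB·AB·BC·AB·BC·BC·DA·BC·DA·A·AB·BC·DA·A·AB·AB·AB·BC·AB·BC·BC·DA·BC·DA·A·AB·AB·BC·BC·DA·AB·BC·BC·DA·BC·DA·A·AB
    A ↦ AB
    B ↦ BC
    C ↦ DA
    D ↦ A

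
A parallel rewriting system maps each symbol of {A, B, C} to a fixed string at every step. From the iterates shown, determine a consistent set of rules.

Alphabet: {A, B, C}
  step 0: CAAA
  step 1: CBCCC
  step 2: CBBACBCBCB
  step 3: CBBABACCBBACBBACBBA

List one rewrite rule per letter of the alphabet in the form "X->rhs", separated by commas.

  step 2 ⇒ step 3: CBBACBCBCB ⇒ CB·BA·BA·C·CB·BA·CB·BA·CB·BA
    A ↦ C
    B ↦ BA
    C ↦ CB

A->C, B->BA, C->CB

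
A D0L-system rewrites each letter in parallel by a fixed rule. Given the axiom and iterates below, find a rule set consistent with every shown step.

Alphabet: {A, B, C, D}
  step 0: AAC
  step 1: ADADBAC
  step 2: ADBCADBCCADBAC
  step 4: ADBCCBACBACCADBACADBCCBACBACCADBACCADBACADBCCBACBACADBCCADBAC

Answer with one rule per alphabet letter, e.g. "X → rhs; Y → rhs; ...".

  step 1 ⇒ step 2: ADADBAC ⇒ AD·BC·AD·BC·C·AD·BAC
    A ↦ AD
    B ↦ C
    C ↦ BAC
    D ↦ BC

A->AD, B->C, C->BAC, D->BC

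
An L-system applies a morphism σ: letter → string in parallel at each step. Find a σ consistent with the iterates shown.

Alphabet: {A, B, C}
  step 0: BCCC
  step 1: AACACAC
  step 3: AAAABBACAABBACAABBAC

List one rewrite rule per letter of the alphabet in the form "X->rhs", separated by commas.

  step 0 ⇒ step 1: BCCC ⇒ A·AC·AC·AC
    B ↦ A
    C ↦ AC
    A ↦ BB  (constrained at step 1)

A->BB, B->A, C->AC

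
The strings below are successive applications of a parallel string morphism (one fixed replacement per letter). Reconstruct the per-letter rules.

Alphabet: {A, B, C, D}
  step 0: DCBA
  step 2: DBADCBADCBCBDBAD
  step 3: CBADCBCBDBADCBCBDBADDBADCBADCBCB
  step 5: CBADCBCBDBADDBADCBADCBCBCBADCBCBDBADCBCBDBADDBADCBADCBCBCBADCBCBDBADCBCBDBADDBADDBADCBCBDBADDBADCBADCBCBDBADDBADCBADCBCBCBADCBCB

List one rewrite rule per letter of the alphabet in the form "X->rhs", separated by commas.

A->CB, B->AD, C->DB, D->CB

  step 2 ⇒ step 3: DBADCBADCBCBDBAD ⇒ CB·AD·CB·CB·DB·AD·CB·CB·DB·AD·DB·AD·CB·AD·CB·CB
    A ↦ CB
    B ↦ AD
    C ↦ DB
    D ↦ CB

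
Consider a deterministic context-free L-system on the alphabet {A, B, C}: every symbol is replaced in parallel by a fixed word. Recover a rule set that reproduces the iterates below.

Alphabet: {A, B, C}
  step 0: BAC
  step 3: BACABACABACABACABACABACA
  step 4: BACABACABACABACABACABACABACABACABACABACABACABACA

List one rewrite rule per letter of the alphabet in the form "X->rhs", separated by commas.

A->CA, B->BA, C->BA

  step 3 ⇒ step 4: BACABACABACABACABACABACA ⇒ BA·CA·BA·CA·BA·CA·BA·CA·BA·CA·BA·CA·BA·CA·BA·CA·BA·CA·BA·CA·BA·CA·BA·CA
    A ↦ CA
    B ↦ BA
    C ↦ BA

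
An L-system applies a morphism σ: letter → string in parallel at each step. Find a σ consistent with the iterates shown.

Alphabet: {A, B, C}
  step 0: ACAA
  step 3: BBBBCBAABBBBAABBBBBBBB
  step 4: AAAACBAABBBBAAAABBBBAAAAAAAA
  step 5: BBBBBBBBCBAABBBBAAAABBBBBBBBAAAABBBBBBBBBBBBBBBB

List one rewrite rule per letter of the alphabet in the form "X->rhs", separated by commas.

A->BB, B->A, C->CBA

  step 4 ⇒ step 5: AAAACBAABBBBAAAABBBBAAAAAAAA ⇒ BB·BB·BB·BB·CBA·A·BB·BB·A·A·A·A·BB·BB·BB·BB·A·A·A·A·BB·BB·BB·BB·BB·BB·BB·BB
    A ↦ BB
    B ↦ A
    C ↦ CBA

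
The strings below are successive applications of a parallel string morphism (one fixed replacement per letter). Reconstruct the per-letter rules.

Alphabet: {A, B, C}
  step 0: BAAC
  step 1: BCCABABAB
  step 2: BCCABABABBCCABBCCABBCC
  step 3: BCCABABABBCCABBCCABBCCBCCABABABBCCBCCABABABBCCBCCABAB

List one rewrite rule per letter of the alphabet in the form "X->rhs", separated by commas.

  step 2 ⇒ step 3: BCCABABABBCCABBCCABBCC ⇒ BCC·AB·AB·AB·BCC·AB·BCC·AB·BCC·BCC·AB·AB·AB·BCC·BCC·AB·AB·AB·BCC·BCC·AB·AB
    A ↦ AB
    B ↦ BCC
    C ↦ AB

A->AB, B->BCC, C->AB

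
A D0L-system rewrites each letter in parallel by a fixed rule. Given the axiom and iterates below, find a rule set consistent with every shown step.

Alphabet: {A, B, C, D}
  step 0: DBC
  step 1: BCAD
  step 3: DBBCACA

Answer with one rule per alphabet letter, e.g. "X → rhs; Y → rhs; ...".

A->B, B->CA, C->D, D->B

  step 0 ⇒ step 1: DBC ⇒ B·CA·D
    B ↦ CA
    C ↦ D
    D ↦ B
    A ↦ B  (constrained at step 1)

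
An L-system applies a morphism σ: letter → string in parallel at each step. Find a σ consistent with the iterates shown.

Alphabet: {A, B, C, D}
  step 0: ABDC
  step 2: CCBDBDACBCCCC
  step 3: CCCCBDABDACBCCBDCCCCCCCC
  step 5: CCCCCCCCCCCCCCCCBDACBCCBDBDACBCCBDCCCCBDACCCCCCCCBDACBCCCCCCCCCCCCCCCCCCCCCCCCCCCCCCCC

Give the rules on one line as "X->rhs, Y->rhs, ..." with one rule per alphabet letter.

A->CB, B->BD, C->CC, D->A

  step 2 ⇒ step 3: CCBDBDACBCCCC ⇒ CC·CC·BD·A·BD·A·CB·CC·BD·CC·CC·CC·CC
    A ↦ CB
    B ↦ BD
    C ↦ CC
    D ↦ A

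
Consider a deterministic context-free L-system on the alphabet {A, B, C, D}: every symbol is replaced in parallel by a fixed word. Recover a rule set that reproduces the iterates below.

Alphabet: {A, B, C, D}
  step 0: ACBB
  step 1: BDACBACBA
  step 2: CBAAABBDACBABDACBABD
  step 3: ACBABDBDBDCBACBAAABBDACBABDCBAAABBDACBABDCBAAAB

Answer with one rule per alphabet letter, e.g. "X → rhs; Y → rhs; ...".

  step 2 ⇒ step 3: CBAAABBDACBABDACBABD ⇒ A·CBA·BD·BD·BD·CBA·CBA·AAB·BD·A·CBA·BD·CBA·AAB·BD·A·CBA·BD·CBA·AAB
    A ↦ BD
    B ↦ CBA
    C ↦ A
    D ↦ AAB

A->BD, B->CBA, C->A, D->AAB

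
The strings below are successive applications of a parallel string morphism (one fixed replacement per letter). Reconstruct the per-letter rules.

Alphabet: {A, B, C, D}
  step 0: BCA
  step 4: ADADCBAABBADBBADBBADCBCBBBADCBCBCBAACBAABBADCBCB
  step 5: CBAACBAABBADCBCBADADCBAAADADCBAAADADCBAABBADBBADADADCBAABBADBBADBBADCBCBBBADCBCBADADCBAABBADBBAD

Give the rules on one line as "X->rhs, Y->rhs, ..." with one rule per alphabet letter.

A->CB, B->AD, C->BB, D->AA

  step 4 ⇒ step 5: ADADCBAABBADBBADBBADCBCBBBADCBCBCBAACBAABBADCBCB ⇒ CB·AA·CB·AA·BB·AD·CB·CB·AD·AD·CB·AA·AD·AD·CB·AA·AD·AD·CB·AA·BB·AD·BB·AD·AD·AD·CB·AA·BB·AD·BB·AD·BB·AD·CB·CB·BB·AD·CB·CB·AD·AD·CB·AA·BB·AD·BB·AD
    A ↦ CB
    B ↦ AD
    C ↦ BB
    D ↦ AA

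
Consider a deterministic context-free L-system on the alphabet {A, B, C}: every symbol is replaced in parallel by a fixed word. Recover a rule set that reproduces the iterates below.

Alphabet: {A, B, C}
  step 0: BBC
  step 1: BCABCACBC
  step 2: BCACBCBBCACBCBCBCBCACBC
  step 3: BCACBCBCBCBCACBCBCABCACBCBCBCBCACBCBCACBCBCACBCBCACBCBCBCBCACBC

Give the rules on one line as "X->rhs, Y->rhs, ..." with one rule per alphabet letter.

  step 2 ⇒ step 3: BCACBCBBCACBCBCBCBCACBC ⇒ BCA·CBC·B·CBC·BCA·CBC·BCA·BCA·CBC·B·CBC·BCA·CBC·BCA·CBC·BCA·CBC·BCA·CBC·B·CBC·BCA·CBC
    A ↦ B
    B ↦ BCA
    C ↦ CBC

A->B, B->BCA, C->CBC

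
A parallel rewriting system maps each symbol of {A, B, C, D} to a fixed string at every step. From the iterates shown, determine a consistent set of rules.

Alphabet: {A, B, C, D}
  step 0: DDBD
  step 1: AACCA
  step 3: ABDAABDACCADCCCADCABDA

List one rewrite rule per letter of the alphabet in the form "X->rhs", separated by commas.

A->DC, B->CC, C->BDA, D->A

  step 0 ⇒ step 1: DDBD ⇒ A·A·CC·A
    B ↦ CC
    D ↦ A
    A ↦ DC  (constrained at step 1)
    C ↦ BDA  (constrained at step 1)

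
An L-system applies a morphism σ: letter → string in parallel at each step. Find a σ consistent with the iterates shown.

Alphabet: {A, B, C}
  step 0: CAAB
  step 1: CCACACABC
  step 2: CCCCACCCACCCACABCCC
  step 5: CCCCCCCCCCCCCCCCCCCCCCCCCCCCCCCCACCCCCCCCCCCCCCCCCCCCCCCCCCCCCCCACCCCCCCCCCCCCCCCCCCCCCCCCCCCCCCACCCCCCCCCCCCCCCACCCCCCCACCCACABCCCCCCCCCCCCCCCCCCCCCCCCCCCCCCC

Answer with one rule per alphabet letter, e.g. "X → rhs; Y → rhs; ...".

A->AC, B->ABC, C->CC

  step 1 ⇒ step 2: CCACACABC ⇒ CC·CC·AC·CC·AC·CC·AC·ABC·CC
    A ↦ AC
    B ↦ ABC
    C ↦ CC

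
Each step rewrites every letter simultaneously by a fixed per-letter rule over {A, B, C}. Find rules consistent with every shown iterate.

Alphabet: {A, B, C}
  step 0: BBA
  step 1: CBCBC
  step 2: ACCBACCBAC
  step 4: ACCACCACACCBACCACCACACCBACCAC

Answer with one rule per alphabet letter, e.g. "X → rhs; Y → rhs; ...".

A->C, B->CB, C->AC

  step 1 ⇒ step 2: CBCBC ⇒ AC·CB·AC·CB·AC
    B ↦ CB
    C ↦ AC
  step 0 ⇒ step 1: BBA ⇒ CB·CB·C
    A ↦ C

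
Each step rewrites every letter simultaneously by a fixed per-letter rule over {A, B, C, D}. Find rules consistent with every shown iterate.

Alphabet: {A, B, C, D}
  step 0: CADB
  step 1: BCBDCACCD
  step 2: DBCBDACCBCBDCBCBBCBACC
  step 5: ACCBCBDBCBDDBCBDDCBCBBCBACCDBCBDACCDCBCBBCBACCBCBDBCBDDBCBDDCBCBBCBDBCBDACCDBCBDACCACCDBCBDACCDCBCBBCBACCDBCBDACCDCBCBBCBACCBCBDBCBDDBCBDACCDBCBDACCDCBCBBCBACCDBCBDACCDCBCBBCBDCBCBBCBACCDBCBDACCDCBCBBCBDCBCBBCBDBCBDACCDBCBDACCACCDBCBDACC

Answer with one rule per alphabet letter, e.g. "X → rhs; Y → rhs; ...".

  step 1 ⇒ step 2: BCBDCACCD ⇒ D·BCB·D·ACC·BCB·DC·BCB·BCB·ACC
    A ↦ DC
    B ↦ D
    C ↦ BCB
    D ↦ ACC

A->DC, B->D, C->BCB, D->ACC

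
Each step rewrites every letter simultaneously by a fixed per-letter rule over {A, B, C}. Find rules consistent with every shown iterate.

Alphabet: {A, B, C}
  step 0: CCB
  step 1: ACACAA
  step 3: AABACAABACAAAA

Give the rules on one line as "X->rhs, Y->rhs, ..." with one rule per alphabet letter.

  step 0 ⇒ step 1: CCB ⇒ AC·AC·AA
    B ↦ AA
    C ↦ AC
    A ↦ B  (constrained at step 1)

A->B, B->AA, C->AC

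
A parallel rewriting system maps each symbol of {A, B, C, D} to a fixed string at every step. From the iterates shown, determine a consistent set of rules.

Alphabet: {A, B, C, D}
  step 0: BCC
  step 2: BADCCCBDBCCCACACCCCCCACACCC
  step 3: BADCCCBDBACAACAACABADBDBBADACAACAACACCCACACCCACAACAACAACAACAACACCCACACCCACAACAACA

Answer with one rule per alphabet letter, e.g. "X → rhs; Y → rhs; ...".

  step 2 ⇒ step 3: BADCCCBDBCCCACACCCCCCACACCC ⇒ BAD·CCC·BDB·ACA·ACA·ACA·BAD·BDB·BAD·ACA·ACA·ACA·CCC·ACA·CCC·ACA·ACA·ACA·ACA·ACA·ACA·CCC·ACA·CCC·ACA·ACA·ACA
    A ↦ CCC
    B ↦ BAD
    C ↦ ACA
    D ↦ BDB

A->CCC, B->BAD, C->ACA, D->BDB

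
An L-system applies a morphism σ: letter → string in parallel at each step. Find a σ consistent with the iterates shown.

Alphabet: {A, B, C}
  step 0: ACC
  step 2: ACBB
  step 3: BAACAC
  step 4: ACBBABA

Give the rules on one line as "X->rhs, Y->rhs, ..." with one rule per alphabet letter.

  step 3 ⇒ step 4: BAACAC ⇒ AC·B·B·A·B·A
    A ↦ B
    B ↦ AC
    C ↦ A

A->B, B->AC, C->A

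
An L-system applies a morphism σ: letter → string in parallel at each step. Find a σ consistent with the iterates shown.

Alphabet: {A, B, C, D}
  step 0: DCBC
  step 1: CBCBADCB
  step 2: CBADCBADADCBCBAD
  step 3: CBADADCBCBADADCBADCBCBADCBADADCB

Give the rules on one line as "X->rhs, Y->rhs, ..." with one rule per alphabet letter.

A->AD, B->AD, C->CB, D->CB

  step 2 ⇒ step 3: CBADCBADADCBCBAD ⇒ CB·AD·AD·CB·CB·AD·AD·CB·AD·CB·CB·AD·CB·AD·AD·CB
    A ↦ AD
    B ↦ AD
    C ↦ CB
    D ↦ CB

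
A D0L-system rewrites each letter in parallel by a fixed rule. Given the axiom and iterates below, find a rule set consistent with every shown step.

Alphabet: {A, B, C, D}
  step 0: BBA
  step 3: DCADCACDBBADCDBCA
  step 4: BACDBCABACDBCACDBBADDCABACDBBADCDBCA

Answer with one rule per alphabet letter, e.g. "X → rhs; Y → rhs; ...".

  step 3 ⇒ step 4: DCADCACDBBADCDBCA ⇒ BA·CDB·CA·BA·CDB·CA·CDB·BA·D·D·CA·BA·CDB·BA·D·CDB·CA
    A ↦ CA
    B ↦ D
    C ↦ CDB
    D ↦ BA

A->CA, B->D, C->CDB, D->BA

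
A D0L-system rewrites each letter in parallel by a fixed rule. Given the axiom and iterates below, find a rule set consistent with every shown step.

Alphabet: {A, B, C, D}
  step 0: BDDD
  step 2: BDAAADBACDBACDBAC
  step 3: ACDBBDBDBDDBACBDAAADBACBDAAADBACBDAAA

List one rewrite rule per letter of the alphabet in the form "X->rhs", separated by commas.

  step 2 ⇒ step 3: BDAAADBACDBACDBAC ⇒ AC·DB·BD·BD·BD·DB·AC·BD·AAA·DB·AC·BD·AAA·DB·AC·BD·AAA
    A ↦ BD
    B ↦ AC
    C ↦ AAA
    D ↦ DB

A->BD, B->AC, C->AAA, D->DB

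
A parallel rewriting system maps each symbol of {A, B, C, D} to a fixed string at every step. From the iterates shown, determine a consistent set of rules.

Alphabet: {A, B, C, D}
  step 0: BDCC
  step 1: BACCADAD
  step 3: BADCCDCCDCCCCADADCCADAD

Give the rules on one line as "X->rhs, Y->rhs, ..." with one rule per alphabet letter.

A->D, B->BA, C->AD, D->CC

  step 0 ⇒ step 1: BDCC ⇒ BA·CC·AD·AD
    B ↦ BA
    C ↦ AD
    D ↦ CC
    A ↦ D  (constrained at step 1)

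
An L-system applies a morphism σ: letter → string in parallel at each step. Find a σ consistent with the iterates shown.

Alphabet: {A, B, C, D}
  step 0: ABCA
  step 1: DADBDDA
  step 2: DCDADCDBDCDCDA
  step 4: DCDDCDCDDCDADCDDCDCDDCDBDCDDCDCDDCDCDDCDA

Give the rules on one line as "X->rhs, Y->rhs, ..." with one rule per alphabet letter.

  step 1 ⇒ step 2: DADBDDA ⇒ DC·DA·DC·DB·DC·DC·DA
    A ↦ DA
    B ↦ DB
    D ↦ DC
  step 0 ⇒ step 1: ABCA ⇒ DA·DB·D·DA
    C ↦ D

A->DA, B->DB, C->D, D->DC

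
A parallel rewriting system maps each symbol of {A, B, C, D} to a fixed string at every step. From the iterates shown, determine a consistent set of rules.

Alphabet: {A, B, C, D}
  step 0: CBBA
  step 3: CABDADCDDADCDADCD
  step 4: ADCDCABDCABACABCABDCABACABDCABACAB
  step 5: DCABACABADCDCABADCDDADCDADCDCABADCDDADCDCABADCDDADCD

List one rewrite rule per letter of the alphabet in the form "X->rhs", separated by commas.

A->D, B->CD, C->A, D->CAB

  step 4 ⇒ step 5: ADCDCABDCABACABCABDCABACABDCABACAB ⇒ D·CAB·A·CAB·A·D·CD·CAB·A·D·CD·D·A·D·CD·A·D·CD·CAB·A·D·CD·D·A·D·CD·CAB·A·D·CD·D·A·D·CD
    A ↦ D
    B ↦ CD
    C ↦ A
    D ↦ CAB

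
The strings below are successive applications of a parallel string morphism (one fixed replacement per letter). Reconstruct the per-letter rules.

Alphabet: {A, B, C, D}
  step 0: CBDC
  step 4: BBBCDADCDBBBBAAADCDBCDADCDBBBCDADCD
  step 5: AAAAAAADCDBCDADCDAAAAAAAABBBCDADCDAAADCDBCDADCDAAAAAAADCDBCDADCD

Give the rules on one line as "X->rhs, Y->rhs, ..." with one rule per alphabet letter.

A->B, B->AA, C->AD, D->CD

  step 4 ⇒ step 5: BBBCDADCDBBBBAAADCDBCDADCDBBBCDADCD ⇒ AA·AA·AA·AD·CD·B·CD·AD·CD·AA·AA·AA·AA·B·B·B·CD·AD·CD·AA·AD·CD·B·CD·AD·CD·AA·AA·AA·AD·CD·B·CD·AD·CD
    A ↦ B
    B ↦ AA
    C ↦ AD
    D ↦ CD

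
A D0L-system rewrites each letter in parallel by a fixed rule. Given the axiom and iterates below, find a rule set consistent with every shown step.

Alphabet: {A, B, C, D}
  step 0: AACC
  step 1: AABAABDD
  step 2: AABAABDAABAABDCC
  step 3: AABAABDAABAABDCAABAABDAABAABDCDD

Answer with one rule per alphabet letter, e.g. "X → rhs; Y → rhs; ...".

  step 2 ⇒ step 3: AABAABDAABAABDCC ⇒ AAB·AAB·D·AAB·AAB·D·C·AAB·AAB·D·AAB·AAB·D·C·D·D
    A ↦ AAB
    B ↦ D
    C ↦ D
    D ↦ C

A->AAB, B->D, C->D, D->C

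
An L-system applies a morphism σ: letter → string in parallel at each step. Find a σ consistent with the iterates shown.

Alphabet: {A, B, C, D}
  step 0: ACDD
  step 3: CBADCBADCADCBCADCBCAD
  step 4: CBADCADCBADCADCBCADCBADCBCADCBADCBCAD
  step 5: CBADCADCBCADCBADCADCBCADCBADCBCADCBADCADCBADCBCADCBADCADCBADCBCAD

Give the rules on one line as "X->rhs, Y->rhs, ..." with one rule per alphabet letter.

A->C, B->AD, C->CB, D->AD

  step 4 ⇒ step 5: CBADCADCBADCADCBCADCBADCBCADCBADCBCAD ⇒ CB·AD·C·AD·CB·C·AD·CB·AD·C·AD·CB·C·AD·CB·AD·CB·C·AD·CB·AD·C·AD·CB·AD·CB·C·AD·CB·AD·C·AD·CB·AD·CB·C·AD
    A ↦ C
    B ↦ AD
    C ↦ CB
    D ↦ AD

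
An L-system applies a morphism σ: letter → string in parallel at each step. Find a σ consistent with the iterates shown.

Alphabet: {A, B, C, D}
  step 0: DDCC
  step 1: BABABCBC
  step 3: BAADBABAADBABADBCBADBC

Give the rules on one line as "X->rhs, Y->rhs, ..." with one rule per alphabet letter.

  step 0 ⇒ step 1: DDCC ⇒ BA·BA·BC·BC
    C ↦ BC
    D ↦ BA
    A ↦ AD  (constrained at step 1)
    B ↦ D  (constrained at step 1)

A->AD, B->D, C->BC, D->BA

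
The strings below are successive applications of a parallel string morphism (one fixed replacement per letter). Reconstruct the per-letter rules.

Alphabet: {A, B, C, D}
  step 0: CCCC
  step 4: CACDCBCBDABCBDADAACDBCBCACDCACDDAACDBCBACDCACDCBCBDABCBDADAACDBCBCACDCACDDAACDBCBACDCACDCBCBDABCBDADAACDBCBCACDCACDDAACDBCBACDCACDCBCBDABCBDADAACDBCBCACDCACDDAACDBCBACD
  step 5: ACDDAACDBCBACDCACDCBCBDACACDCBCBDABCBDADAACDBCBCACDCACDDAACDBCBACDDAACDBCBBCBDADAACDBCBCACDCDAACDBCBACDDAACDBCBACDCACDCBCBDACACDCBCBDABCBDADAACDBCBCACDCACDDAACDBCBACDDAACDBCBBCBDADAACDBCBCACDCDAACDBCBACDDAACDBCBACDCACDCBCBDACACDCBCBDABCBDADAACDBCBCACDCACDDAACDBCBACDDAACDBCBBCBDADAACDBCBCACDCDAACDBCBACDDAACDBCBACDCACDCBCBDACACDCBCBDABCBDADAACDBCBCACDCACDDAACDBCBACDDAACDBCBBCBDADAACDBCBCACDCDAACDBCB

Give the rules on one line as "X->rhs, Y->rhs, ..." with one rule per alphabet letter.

  step 4 ⇒ step 5: CACDCBCBDABCBDADAACDBCBCACDCACDDAACDBCBACDCACDCBCBDABCBDADAACDBCBCACDCACDDAACDBCBACDCACDCBCBDABCBDADAACDBCBCACDCACDDAACDBCBACDCACDCBCBDABCBDADAACDBCBCACDCACDDAACDBCBACD ⇒ ACD·DA·ACD·BCB·ACD·C·ACD·C·BCB·DA·C·ACD·C·BCB·DA·BCB·DA·DA·ACD·BCB·C·ACD·C·ACD·DA·ACD·BCB·ACD·DA·ACD·BCB·BCB·DA·DA·ACD·BCB·C·ACD·C·DA·ACD·BCB·ACD·DA·ACD·BCB·ACD·C·ACD·C·BCB·DA·C·ACD·C·BCB·DA·BCB·DA·DA·ACD·BCB·C·ACD·C·ACD·DA·ACD·BCB·ACD·DA·ACD·BCB·BCB·DA·DA·ACD·BCB·C·ACD·C·DA·ACD·BCB·ACD·DA·ACD·BCB·ACD·C·ACD·C·BCB·DA·C·ACD·C·BCB·DA·BCB·DA·DA·ACD·BCB·C·ACD·C·ACD·DA·ACD·BCB·ACD·DA·ACD·BCB·BCB·DA·DA·ACD·BCB·C·ACD·C·DA·ACD·BCB·ACD·DA·ACD·BCB·ACD·C·ACD·C·BCB·DA·C·ACD·C·BCB·DA·BCB·DA·DA·ACD·BCB·C·ACD·C·ACD·DA·ACD·BCB·ACD·DA·ACD·BCB·BCB·DA·DA·ACD·BCB·C·ACD·C·DA·ACD·BCB
    A ↦ DA
    B ↦ C
    C ↦ ACD
    D ↦ BCB

A->DA, B->C, C->ACD, D->BCB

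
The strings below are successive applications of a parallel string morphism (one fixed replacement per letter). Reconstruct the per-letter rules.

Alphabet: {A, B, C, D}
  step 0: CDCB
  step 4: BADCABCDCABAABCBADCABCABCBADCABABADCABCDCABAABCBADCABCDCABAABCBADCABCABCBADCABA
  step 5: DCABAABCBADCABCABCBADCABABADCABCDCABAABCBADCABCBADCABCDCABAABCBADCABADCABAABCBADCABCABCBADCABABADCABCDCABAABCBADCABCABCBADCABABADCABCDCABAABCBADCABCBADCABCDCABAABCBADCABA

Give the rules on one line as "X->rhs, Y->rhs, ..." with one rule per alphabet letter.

  step 4 ⇒ step 5: BADCABCDCABAABCBADCABCABCBADCABABADCABCDCABAABCBADCABCDCABAABCBADCABCABCBADCABA ⇒ DCA·BA·A·BC·BA·DCA·BC·A·BC·BA·DCA·BA·BA·DCA·BC·DCA·BA·A·BC·BA·DCA·BC·BA·DCA·BC·DCA·BA·A·BC·BA·DCA·BA·DCA·BA·A·BC·BA·DCA·BC·A·BC·BA·DCA·BA·BA·DCA·BC·DCA·BA·A·BC·BA·DCA·BC·A·BC·BA·DCA·BA·BA·DCA·BC·DCA·BA·A·BC·BA·DCA·BC·BA·DCA·BC·DCA·BA·A·BC·BA·DCA·BA
    A ↦ BA
    B ↦ DCA
    C ↦ BC
    D ↦ A

A->BA, B->DCA, C->BC, D->A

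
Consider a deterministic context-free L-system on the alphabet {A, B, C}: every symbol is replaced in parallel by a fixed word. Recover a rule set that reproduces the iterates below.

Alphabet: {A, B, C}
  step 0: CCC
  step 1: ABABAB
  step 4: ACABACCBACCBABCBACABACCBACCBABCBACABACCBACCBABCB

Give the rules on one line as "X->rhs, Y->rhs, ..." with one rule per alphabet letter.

  step 0 ⇒ step 1: CCC ⇒ AB·AB·AB
    C ↦ AB
    A ↦ AC  (constrained at step 1)
    B ↦ CB  (constrained at step 1)

A->AC, B->CB, C->AB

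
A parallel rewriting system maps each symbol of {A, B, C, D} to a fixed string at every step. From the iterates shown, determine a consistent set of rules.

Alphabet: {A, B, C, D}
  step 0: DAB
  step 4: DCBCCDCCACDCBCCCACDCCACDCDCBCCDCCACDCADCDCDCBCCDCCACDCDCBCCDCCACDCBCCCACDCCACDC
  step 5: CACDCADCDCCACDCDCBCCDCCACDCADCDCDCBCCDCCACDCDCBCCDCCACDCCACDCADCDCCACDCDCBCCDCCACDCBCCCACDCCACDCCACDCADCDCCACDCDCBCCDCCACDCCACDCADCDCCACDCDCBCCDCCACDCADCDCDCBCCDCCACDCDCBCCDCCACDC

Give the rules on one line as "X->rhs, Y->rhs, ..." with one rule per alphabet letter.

  step 4 ⇒ step 5: DCBCCDCCACDCBCCCACDCCACDCDCBCCDCCACDCADCDCDCBCCDCCACDCDCBCCDCCACDCBCCCACDCCACDC ⇒ CAC·DC·A·DC·DC·CAC·DC·DC·BCC·DC·CAC·DC·A·DC·DC·DC·BCC·DC·CAC·DC·DC·BCC·DC·CAC·DC·CAC·DC·A·DC·DC·CAC·DC·DC·BCC·DC·CAC·DC·BCC·CAC·DC·CAC·DC·CAC·DC·A·DC·DC·CAC·DC·DC·BCC·DC·CAC·DC·CAC·DC·A·DC·DC·CAC·DC·DC·BCC·DC·CAC·DC·A·DC·DC·DC·BCC·DC·CAC·DC·DC·BCC·DC·CAC·DC
    A ↦ BCC
    B ↦ A
    C ↦ DC
    D ↦ CAC

A->BCC, B->A, C->DC, D->CAC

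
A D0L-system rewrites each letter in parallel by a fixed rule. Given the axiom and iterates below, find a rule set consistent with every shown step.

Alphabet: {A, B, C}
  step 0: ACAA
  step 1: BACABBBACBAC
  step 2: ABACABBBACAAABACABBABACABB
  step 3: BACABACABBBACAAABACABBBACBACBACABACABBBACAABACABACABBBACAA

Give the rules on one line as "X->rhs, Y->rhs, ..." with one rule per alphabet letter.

A->BAC, B->A, C->ABB

  step 2 ⇒ step 3: ABACABBBACAAABACABBABACABB ⇒ BAC·A·BAC·ABB·BAC·A·A·A·BAC·ABB·BAC·BAC·BAC·A·BAC·ABB·BAC·A·A·BAC·A·BAC·ABB·BAC·A·A
    A ↦ BAC
    B ↦ A
    C ↦ ABB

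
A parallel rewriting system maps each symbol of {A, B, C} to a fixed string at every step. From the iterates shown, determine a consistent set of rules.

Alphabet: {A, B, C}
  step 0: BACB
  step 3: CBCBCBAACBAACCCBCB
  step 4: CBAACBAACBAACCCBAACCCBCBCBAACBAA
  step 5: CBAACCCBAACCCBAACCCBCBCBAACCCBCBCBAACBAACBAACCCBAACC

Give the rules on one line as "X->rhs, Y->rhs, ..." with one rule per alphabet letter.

A->C, B->AA, C->CB

  step 4 ⇒ step 5: CBAACBAACBAACCCBAACCCBCBCBAACBAA ⇒ CB·AA·C·C·CB·AA·C·C·CB·AA·C·C·CB·CB·CB·AA·C·C·CB·CB·CB·AA·CB·AA·CB·AA·C·C·CB·AA·C·C
    A ↦ C
    B ↦ AA
    C ↦ CB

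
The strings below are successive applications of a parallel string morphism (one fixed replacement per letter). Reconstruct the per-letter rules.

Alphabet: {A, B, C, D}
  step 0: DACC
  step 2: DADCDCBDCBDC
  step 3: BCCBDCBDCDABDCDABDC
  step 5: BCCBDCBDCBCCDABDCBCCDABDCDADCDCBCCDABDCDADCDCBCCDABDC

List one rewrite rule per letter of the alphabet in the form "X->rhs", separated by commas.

  step 2 ⇒ step 3: DADCDCBDCBDC ⇒ B·CC·B·DC·B·DC·DA·B·DC·DA·B·DC
    A ↦ CC
    B ↦ DA
    C ↦ DC
    D ↦ B

A->CC, B->DA, C->DC, D->B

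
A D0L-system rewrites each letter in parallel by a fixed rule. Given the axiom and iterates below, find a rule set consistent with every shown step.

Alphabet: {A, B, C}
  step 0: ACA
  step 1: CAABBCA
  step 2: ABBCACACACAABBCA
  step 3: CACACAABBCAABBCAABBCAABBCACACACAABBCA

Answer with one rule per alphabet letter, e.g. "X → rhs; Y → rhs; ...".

  step 2 ⇒ step 3: ABBCACACACAABBCA ⇒ CA·CA·CA·ABB·CA·ABB·CA·ABB·CA·ABB·CA·CA·CA·CA·ABB·CA
    A ↦ CA
    B ↦ CA
    C ↦ ABB

A->CA, B->CA, C->ABB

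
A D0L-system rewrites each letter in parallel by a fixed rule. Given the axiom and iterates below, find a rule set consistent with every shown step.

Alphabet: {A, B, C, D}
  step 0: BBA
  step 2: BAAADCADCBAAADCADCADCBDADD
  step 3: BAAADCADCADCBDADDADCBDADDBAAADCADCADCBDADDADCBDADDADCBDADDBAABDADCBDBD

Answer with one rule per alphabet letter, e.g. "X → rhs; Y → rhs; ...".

  step 2 ⇒ step 3: BAAADCADCBAAADCADCADCBDADD ⇒ BAA·ADC·ADC·ADC·BD·ADD·ADC·BD·ADD·BAA·ADC·ADC·ADC·BD·ADD·ADC·BD·ADD·ADC·BD·ADD·BAA·BD·ADC·BD·BD
    A ↦ ADC
    B ↦ BAA
    C ↦ ADD
    D ↦ BD

A->ADC, B->BAA, C->ADD, D->BD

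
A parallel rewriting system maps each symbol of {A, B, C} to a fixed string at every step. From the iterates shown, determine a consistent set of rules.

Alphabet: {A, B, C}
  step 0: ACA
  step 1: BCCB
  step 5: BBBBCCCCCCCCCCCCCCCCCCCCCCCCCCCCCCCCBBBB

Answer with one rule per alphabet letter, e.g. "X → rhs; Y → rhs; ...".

  step 0 ⇒ step 1: ACA ⇒ B·CC·B
    A ↦ B
    C ↦ CC
    B ↦ AA  (constrained at step 1)

A->B, B->AA, C->CC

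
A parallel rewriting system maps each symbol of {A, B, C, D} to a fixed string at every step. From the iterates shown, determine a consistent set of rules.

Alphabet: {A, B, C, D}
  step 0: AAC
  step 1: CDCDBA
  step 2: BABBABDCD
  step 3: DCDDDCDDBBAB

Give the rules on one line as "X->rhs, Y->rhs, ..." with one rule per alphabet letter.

A->CD, B->D, C->BA, D->B

  step 2 ⇒ step 3: BABBABDCD ⇒ D·CD·D·D·CD·D·B·BA·B
    A ↦ CD
    B ↦ D
    C ↦ BA
    D ↦ B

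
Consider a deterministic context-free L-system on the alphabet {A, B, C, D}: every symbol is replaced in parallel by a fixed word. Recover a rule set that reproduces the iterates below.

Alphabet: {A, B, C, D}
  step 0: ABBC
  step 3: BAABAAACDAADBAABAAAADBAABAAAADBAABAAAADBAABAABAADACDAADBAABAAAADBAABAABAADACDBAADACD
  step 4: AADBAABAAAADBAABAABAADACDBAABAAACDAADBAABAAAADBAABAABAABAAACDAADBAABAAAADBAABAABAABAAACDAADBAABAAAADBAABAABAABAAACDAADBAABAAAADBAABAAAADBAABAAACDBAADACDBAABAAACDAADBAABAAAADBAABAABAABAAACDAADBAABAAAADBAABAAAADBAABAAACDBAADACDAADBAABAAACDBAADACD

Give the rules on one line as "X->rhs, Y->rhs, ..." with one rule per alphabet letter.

  step 3 ⇒ step 4: BAABAAACDAADBAABAAAADBAABAAAADBAABAAAADBAABAABAADACDAADBAABAAAADBAABAABAADACDBAADACD ⇒ AAD·BAA·BAA·AAD·BAA·BAA·BAA·D·ACD·BAA·BAA·ACD·AAD·BAA·BAA·AAD·BAA·BAA·BAA·BAA·ACD·AAD·BAA·BAA·AAD·BAA·BAA·BAA·BAA·ACD·AAD·BAA·BAA·AAD·BAA·BAA·BAA·BAA·ACD·AAD·BAA·BAA·AAD·BAA·BAA·AAD·BAA·BAA·ACD·BAA·D·ACD·BAA·BAA·ACD·AAD·BAA·BAA·AAD·BAA·BAA·BAA·BAA·ACD·AAD·BAA·BAA·AAD·BAA·BAA·AAD·BAA·BAA·ACD·BAA·D·ACD·AAD·BAA·BAA·ACD·BAA·D·ACD
    A ↦ BAA
    B ↦ AAD
    C ↦ D
    D ↦ ACD

A->BAA, B->AAD, C->D, D->ACD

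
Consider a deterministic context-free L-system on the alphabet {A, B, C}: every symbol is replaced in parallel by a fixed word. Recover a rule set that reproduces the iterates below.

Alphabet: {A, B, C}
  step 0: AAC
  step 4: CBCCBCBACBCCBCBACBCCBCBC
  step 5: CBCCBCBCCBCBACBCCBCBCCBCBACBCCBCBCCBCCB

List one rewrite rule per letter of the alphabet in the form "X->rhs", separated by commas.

A->BA, B->C, C->CB

  step 4 ⇒ step 5: CBCCBCBACBCCBCBACBCCBCBC ⇒ CB·C·CB·CB·C·CB·C·BA·CB·C·CB·CB·C·CB·C·BA·CB·C·CB·CB·C·CB·C·CB
    A ↦ BA
    B ↦ C
    C ↦ CB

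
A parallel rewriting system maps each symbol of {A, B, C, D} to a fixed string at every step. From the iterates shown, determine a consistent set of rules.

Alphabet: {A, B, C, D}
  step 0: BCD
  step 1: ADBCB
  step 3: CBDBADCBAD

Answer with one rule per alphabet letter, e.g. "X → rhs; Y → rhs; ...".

  step 0 ⇒ step 1: BCD ⇒ A·DB·CB
    B ↦ A
    C ↦ DB
    D ↦ CB
    A ↦ D  (constrained at step 1)

A->D, B->A, C->DB, D->CB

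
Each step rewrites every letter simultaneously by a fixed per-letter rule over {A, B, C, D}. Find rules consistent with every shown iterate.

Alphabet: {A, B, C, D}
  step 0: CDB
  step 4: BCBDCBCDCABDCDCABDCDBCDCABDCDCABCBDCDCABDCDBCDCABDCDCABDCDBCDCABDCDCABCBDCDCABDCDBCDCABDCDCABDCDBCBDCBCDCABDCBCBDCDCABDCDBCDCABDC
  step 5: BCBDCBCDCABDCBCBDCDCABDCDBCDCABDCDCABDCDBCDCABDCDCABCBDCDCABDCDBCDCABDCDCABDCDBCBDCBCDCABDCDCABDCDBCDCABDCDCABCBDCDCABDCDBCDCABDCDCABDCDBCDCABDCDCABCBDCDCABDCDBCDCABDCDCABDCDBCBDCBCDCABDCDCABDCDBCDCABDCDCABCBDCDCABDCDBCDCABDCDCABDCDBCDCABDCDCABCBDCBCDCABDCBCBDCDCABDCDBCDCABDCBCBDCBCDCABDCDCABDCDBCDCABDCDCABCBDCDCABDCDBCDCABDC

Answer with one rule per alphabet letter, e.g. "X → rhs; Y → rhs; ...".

  step 4 ⇒ step 5: BCBDCBCDCABDCDCABDCDBCDCABDCDCABCBDCDCABDCDBCDCABDCDCABDCDBCDCABDCDCABCBDCDCABDCDBCDCABDCDCABDCDBCBDCBCDCABDCBCBDCDCABDCDBCDCABDC ⇒ BC·BDC·BC·DCA·BDC·BC·BDC·DCA·BDC·D·BC·DCA·BDC·DCA·BDC·D·BC·DCA·BDC·DCA·BC·BDC·DCA·BDC·D·BC·DCA·BDC·DCA·BDC·D·BC·BDC·BC·DCA·BDC·DCA·BDC·D·BC·DCA·BDC·DCA·BC·BDC·DCA·BDC·D·BC·DCA·BDC·DCA·BDC·D·BC·DCA·BDC·DCA·BC·BDC·DCA·BDC·D·BC·DCA·BDC·DCA·BDC·D·BC·BDC·BC·DCA·BDC·DCA·BDC·D·BC·DCA·BDC·DCA·BC·BDC·DCA·BDC·D·BC·DCA·BDC·DCA·BDC·D·BC·DCA·BDC·DCA·BC·BDC·BC·DCA·BDC·BC·BDC·DCA·BDC·D·BC·DCA·BDC·BC·BDC·BC·DCA·BDC·DCA·BDC·D·BC·DCA·BDC·DCA·BC·BDC·DCA·BDC·D·BC·DCA·BDC
    A ↦ D
    B ↦ BC
    C ↦ BDC
    D ↦ DCA

A->D, B->BC, C->BDC, D->DCA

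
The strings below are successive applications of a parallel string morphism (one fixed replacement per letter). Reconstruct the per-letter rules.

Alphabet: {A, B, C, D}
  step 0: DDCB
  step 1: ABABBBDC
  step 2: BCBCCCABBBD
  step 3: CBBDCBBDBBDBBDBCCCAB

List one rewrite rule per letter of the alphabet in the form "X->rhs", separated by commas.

  step 2 ⇒ step 3: BCBCCCABBBD ⇒ C·BBD·C·BBD·BBD·BBD·B·C·C·C·AB
    A ↦ B
    B ↦ C
    C ↦ BBD
    D ↦ AB

A->B, B->C, C->BBD, D->AB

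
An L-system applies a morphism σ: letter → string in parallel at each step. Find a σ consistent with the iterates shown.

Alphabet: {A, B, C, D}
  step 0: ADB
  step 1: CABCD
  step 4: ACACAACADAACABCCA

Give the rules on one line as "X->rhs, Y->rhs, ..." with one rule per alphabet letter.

A->CA, B->D, C->A, D->BC

  step 0 ⇒ step 1: ADB ⇒ CA·BC·D
    A ↦ CA
    B ↦ D
    D ↦ BC
    C ↦ A  (constrained at step 1)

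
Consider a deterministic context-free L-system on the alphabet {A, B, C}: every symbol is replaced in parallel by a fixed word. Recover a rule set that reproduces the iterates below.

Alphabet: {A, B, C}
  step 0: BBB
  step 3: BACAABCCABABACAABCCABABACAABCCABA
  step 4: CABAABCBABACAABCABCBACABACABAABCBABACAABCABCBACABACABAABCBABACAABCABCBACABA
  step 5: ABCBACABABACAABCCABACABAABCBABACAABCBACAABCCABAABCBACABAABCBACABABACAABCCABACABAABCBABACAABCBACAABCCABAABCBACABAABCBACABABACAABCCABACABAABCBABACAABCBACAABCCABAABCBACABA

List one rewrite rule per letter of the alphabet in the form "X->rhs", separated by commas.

A->BA, B->CA, C->ABC

  step 4 ⇒ step 5: CABAABCBABACAABCABCBACABACABAABCBABACAABCABCBACABACABAABCBABACAABCABCBACABA ⇒ ABC·BA·CA·BA·BA·CA·ABC·CA·BA·CA·BA·ABC·BA·BA·CA·ABC·BA·CA·ABC·CA·BA·ABC·BA·CA·BA·ABC·BA·CA·BA·BA·CA·ABC·CA·BA·CA·BA·ABC·BA·BA·CA·ABC·BA·CA·ABC·CA·BA·ABC·BA·CA·BA·ABC·BA·CA·BA·BA·CA·ABC·CA·BA·CA·BA·ABC·BA·BA·CA·ABC·BA·CA·ABC·CA·BA·ABC·BA·CA·BA
    A ↦ BA
    B ↦ CA
    C ↦ ABC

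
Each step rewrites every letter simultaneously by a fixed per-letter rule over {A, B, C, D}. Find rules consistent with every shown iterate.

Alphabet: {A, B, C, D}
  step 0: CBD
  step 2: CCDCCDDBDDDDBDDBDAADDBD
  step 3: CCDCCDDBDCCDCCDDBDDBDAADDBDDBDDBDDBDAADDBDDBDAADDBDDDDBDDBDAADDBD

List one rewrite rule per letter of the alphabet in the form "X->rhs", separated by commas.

  step 2 ⇒ step 3: CCDCCDDBDDDDBDDBDAADDBD ⇒ CCD·CCD·DBD·CCD·CCD·DBD·DBD·AAD·DBD·DBD·DBD·DBD·AAD·DBD·DBD·AAD·DBD·D·D·DBD·DBD·AAD·DBD
    A ↦ D
    B ↦ AAD
    C ↦ CCD
    D ↦ DBD

A->D, B->AAD, C->CCD, D->DBD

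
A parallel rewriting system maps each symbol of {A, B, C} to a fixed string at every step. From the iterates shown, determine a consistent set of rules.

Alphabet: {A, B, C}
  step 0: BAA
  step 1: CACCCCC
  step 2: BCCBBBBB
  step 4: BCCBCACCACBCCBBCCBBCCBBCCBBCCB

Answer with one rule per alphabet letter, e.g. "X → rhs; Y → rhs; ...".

  step 1 ⇒ step 2: CACCCCC ⇒ B·CC·B·B·B·B·B
    A ↦ CC
    C ↦ B
  step 0 ⇒ step 1: BAA ⇒ CAC·CC·CC
    B ↦ CAC

A->CC, B->CAC, C->B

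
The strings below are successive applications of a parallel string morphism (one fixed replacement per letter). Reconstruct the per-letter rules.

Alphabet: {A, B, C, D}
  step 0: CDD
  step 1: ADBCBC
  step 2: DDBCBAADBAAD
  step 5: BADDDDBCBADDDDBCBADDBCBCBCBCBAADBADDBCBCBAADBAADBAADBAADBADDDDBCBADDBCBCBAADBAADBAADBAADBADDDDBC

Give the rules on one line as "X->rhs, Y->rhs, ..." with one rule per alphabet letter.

  step 1 ⇒ step 2: ADBCBC ⇒ DD·BC·BA·AD·BA·AD
    A ↦ DD
    B ↦ BA
    C ↦ AD
    D ↦ BC

A->DD, B->BA, C->AD, D->BC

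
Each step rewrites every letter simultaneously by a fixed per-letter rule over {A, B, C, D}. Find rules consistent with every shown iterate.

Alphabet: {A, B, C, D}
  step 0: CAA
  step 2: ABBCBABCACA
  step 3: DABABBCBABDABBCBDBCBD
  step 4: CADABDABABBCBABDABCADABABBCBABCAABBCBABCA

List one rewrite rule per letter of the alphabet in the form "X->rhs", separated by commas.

A->D, B->AB, C->BCB, D->CA

  step 3 ⇒ step 4: DABABBCBABDABBCBDBCBD ⇒ CA·D·AB·D·AB·AB·BCB·AB·D·AB·CA·D·AB·AB·BCB·AB·CA·AB·BCB·AB·CA
    A ↦ D
    B ↦ AB
    C ↦ BCB
    D ↦ CA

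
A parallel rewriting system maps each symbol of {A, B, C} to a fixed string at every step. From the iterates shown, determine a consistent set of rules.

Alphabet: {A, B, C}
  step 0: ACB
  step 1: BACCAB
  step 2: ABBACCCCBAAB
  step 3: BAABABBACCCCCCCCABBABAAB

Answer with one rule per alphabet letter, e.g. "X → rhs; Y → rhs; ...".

A->BA, B->AB, C->CC

  step 2 ⇒ step 3: ABBACCCCBAAB ⇒ BA·AB·AB·BA·CC·CC·CC·CC·AB·BA·BA·AB
    A ↦ BA
    B ↦ AB
    C ↦ CC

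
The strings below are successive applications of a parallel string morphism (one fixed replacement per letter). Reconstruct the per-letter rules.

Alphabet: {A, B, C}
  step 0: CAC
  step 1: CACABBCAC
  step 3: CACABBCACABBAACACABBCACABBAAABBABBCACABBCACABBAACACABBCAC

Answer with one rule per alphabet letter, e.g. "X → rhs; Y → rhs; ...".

  step 0 ⇒ step 1: CAC ⇒ CAC·ABB·CAC
    A ↦ ABB
    C ↦ CAC
    B ↦ A  (constrained at step 1)

A->ABB, B->A, C->CAC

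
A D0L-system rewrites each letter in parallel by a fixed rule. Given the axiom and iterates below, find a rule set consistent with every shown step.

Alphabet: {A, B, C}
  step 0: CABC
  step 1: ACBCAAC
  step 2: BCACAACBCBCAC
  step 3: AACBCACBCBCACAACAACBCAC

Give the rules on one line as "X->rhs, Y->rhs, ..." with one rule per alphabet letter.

  step 2 ⇒ step 3: BCACAACBCBCAC ⇒ A·AC·BC·AC·BC·BC·AC·A·AC·A·AC·BC·AC
    A ↦ BC
    B ↦ A
    C ↦ AC

A->BC, B->A, C->AC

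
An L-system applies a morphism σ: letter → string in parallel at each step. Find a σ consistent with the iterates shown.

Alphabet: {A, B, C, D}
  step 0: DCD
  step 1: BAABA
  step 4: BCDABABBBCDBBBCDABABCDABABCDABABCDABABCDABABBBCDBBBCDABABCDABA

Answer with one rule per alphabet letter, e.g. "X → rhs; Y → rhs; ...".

  step 0 ⇒ step 1: DCD ⇒ BA·A·BA
    C ↦ A
    D ↦ BA
    A ↦ BB  (constrained at step 1)
    B ↦ BCD  (constrained at step 1)

A->BB, B->BCD, C->A, D->BA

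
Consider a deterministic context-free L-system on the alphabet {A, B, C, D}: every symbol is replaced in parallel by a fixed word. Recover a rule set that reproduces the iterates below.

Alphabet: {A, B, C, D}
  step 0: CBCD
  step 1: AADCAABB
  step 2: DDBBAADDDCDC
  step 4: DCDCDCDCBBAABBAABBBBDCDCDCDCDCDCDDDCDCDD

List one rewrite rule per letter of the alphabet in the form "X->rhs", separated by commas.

A->D, B->DC, C->AA, D->BB

  step 1 ⇒ step 2: AADCAABB ⇒ D·D·BB·AA·D·D·DC·DC
    A ↦ D
    B ↦ DC
    C ↦ AA
    D ↦ BB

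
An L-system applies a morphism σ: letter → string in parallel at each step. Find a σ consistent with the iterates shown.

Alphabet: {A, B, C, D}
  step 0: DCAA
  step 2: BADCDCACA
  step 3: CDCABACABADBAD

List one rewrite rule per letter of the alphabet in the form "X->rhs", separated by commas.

A->D, B->C, C->BA, D->CA

  step 2 ⇒ step 3: BADCDCACA ⇒ C·D·CA·BA·CA·BA·D·BA·D
    A ↦ D
    B ↦ C
    C ↦ BA
    D ↦ CA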